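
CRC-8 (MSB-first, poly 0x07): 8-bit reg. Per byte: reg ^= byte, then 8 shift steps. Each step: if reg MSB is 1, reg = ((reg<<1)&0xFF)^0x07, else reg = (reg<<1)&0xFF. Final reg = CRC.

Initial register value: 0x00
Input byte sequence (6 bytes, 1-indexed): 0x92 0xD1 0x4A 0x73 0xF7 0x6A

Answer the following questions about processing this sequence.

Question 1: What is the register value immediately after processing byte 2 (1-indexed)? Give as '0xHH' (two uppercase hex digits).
After byte 1 (0x92): reg=0xF7
After byte 2 (0xD1): reg=0xF2

Answer: 0xF2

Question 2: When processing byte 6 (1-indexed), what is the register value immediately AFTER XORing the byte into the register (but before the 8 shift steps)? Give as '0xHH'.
Register before byte 6: 0xED
Byte 6: 0x6A
0xED XOR 0x6A = 0x87

Answer: 0x87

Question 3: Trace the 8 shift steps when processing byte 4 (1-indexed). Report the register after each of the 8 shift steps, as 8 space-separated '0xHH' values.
After byte 1 (0x92): reg=0xF7
After byte 2 (0xD1): reg=0xF2
After byte 3 (0x4A): reg=0x21
Register before byte 4: 0x21
After XOR with byte 0x73: 0x52

Answer: 0xA4 0x4F 0x9E 0x3B 0x76 0xEC 0xDF 0xB9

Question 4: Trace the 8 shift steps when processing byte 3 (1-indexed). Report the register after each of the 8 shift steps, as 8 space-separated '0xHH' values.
Answer: 0x77 0xEE 0xDB 0xB1 0x65 0xCA 0x93 0x21

Derivation:
After byte 1 (0x92): reg=0xF7
After byte 2 (0xD1): reg=0xF2
Register before byte 3: 0xF2
After XOR with byte 0x4A: 0xB8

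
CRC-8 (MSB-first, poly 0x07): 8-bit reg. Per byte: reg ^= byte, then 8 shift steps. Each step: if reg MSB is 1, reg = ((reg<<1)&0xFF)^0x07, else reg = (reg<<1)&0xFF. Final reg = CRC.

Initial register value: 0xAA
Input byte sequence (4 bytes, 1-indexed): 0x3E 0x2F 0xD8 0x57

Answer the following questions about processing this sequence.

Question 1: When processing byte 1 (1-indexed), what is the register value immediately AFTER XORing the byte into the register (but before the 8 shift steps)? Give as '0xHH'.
Answer: 0x94

Derivation:
Register before byte 1: 0xAA
Byte 1: 0x3E
0xAA XOR 0x3E = 0x94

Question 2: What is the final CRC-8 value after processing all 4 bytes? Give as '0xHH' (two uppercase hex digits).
After byte 1 (0x3E): reg=0xE5
After byte 2 (0x2F): reg=0x78
After byte 3 (0xD8): reg=0x69
After byte 4 (0x57): reg=0xBA

Answer: 0xBA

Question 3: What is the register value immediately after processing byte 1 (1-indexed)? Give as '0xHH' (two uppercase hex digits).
After byte 1 (0x3E): reg=0xE5

Answer: 0xE5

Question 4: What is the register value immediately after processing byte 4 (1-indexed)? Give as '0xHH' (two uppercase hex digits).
Answer: 0xBA

Derivation:
After byte 1 (0x3E): reg=0xE5
After byte 2 (0x2F): reg=0x78
After byte 3 (0xD8): reg=0x69
After byte 4 (0x57): reg=0xBA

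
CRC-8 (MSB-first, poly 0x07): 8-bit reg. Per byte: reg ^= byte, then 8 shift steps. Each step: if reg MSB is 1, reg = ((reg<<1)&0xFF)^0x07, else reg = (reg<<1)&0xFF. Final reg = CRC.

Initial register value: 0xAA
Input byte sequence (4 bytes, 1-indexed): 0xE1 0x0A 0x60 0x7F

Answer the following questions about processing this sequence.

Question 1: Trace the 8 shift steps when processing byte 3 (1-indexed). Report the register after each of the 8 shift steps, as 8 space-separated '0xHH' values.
Answer: 0x33 0x66 0xCC 0x9F 0x39 0x72 0xE4 0xCF

Derivation:
After byte 1 (0xE1): reg=0xF6
After byte 2 (0x0A): reg=0xFA
Register before byte 3: 0xFA
After XOR with byte 0x60: 0x9A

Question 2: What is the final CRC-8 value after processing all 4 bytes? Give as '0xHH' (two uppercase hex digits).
Answer: 0x19

Derivation:
After byte 1 (0xE1): reg=0xF6
After byte 2 (0x0A): reg=0xFA
After byte 3 (0x60): reg=0xCF
After byte 4 (0x7F): reg=0x19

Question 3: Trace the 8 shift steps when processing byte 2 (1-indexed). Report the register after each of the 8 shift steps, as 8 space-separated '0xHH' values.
Answer: 0xFF 0xF9 0xF5 0xED 0xDD 0xBD 0x7D 0xFA

Derivation:
After byte 1 (0xE1): reg=0xF6
Register before byte 2: 0xF6
After XOR with byte 0x0A: 0xFC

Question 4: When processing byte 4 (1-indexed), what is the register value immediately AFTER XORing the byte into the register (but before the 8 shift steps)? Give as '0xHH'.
Answer: 0xB0

Derivation:
Register before byte 4: 0xCF
Byte 4: 0x7F
0xCF XOR 0x7F = 0xB0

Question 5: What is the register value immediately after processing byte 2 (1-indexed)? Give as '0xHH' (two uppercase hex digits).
Answer: 0xFA

Derivation:
After byte 1 (0xE1): reg=0xF6
After byte 2 (0x0A): reg=0xFA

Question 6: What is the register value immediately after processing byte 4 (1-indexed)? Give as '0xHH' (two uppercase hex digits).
Answer: 0x19

Derivation:
After byte 1 (0xE1): reg=0xF6
After byte 2 (0x0A): reg=0xFA
After byte 3 (0x60): reg=0xCF
After byte 4 (0x7F): reg=0x19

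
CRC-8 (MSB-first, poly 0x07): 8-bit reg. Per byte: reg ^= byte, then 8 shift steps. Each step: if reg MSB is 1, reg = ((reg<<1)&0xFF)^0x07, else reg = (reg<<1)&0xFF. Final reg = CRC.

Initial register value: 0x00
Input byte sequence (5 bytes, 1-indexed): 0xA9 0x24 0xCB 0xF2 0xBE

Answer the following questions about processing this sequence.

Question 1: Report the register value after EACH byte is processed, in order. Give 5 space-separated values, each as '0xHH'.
0x56 0x59 0xF7 0x1B 0x72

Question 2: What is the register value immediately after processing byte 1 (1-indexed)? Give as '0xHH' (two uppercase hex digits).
Answer: 0x56

Derivation:
After byte 1 (0xA9): reg=0x56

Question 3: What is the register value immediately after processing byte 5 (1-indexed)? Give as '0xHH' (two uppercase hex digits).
Answer: 0x72

Derivation:
After byte 1 (0xA9): reg=0x56
After byte 2 (0x24): reg=0x59
After byte 3 (0xCB): reg=0xF7
After byte 4 (0xF2): reg=0x1B
After byte 5 (0xBE): reg=0x72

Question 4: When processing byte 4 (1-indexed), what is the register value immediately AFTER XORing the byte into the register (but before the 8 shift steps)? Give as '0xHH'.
Register before byte 4: 0xF7
Byte 4: 0xF2
0xF7 XOR 0xF2 = 0x05

Answer: 0x05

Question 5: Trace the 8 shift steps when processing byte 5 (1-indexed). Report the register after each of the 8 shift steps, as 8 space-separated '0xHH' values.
After byte 1 (0xA9): reg=0x56
After byte 2 (0x24): reg=0x59
After byte 3 (0xCB): reg=0xF7
After byte 4 (0xF2): reg=0x1B
Register before byte 5: 0x1B
After XOR with byte 0xBE: 0xA5

Answer: 0x4D 0x9A 0x33 0x66 0xCC 0x9F 0x39 0x72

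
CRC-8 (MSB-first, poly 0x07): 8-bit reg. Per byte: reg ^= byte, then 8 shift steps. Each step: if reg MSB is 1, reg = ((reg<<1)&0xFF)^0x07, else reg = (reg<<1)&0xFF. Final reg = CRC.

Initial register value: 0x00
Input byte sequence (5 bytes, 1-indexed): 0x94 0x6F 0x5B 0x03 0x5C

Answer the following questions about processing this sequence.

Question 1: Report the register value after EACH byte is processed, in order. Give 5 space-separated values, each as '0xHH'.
0xE5 0xBF 0xB2 0x1E 0xC9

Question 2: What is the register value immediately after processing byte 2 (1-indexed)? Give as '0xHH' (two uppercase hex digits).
Answer: 0xBF

Derivation:
After byte 1 (0x94): reg=0xE5
After byte 2 (0x6F): reg=0xBF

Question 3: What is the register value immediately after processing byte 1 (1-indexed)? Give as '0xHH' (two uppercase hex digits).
After byte 1 (0x94): reg=0xE5

Answer: 0xE5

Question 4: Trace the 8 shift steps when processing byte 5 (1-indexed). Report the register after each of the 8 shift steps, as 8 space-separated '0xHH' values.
After byte 1 (0x94): reg=0xE5
After byte 2 (0x6F): reg=0xBF
After byte 3 (0x5B): reg=0xB2
After byte 4 (0x03): reg=0x1E
Register before byte 5: 0x1E
After XOR with byte 0x5C: 0x42

Answer: 0x84 0x0F 0x1E 0x3C 0x78 0xF0 0xE7 0xC9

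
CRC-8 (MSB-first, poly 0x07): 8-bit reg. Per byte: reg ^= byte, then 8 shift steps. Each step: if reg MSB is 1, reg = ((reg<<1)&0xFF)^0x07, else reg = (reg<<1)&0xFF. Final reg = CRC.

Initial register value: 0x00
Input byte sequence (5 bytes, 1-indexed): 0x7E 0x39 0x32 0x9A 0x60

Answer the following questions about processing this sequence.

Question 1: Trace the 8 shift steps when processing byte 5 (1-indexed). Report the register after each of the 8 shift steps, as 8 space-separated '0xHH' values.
Answer: 0xA2 0x43 0x86 0x0B 0x16 0x2C 0x58 0xB0

Derivation:
After byte 1 (0x7E): reg=0x7D
After byte 2 (0x39): reg=0xDB
After byte 3 (0x32): reg=0x91
After byte 4 (0x9A): reg=0x31
Register before byte 5: 0x31
After XOR with byte 0x60: 0x51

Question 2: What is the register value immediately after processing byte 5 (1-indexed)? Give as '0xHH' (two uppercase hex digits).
Answer: 0xB0

Derivation:
After byte 1 (0x7E): reg=0x7D
After byte 2 (0x39): reg=0xDB
After byte 3 (0x32): reg=0x91
After byte 4 (0x9A): reg=0x31
After byte 5 (0x60): reg=0xB0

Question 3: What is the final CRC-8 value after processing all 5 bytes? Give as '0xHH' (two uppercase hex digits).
After byte 1 (0x7E): reg=0x7D
After byte 2 (0x39): reg=0xDB
After byte 3 (0x32): reg=0x91
After byte 4 (0x9A): reg=0x31
After byte 5 (0x60): reg=0xB0

Answer: 0xB0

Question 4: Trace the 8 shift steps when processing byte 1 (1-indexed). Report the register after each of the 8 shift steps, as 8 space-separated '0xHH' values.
Answer: 0xFC 0xFF 0xF9 0xF5 0xED 0xDD 0xBD 0x7D

Derivation:
Register before byte 1: 0x00
After XOR with byte 0x7E: 0x7E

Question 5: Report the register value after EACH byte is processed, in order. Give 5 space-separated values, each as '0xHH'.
0x7D 0xDB 0x91 0x31 0xB0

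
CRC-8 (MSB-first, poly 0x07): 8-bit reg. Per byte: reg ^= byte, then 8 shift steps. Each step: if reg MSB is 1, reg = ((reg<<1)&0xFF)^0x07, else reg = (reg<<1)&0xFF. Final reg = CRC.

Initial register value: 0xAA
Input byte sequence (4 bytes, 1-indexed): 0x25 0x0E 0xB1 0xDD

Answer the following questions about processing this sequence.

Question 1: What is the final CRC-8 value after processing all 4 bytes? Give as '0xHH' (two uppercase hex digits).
Answer: 0x88

Derivation:
After byte 1 (0x25): reg=0xA4
After byte 2 (0x0E): reg=0x5F
After byte 3 (0xB1): reg=0x84
After byte 4 (0xDD): reg=0x88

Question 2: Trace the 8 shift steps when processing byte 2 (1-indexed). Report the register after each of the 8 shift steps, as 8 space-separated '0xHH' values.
After byte 1 (0x25): reg=0xA4
Register before byte 2: 0xA4
After XOR with byte 0x0E: 0xAA

Answer: 0x53 0xA6 0x4B 0x96 0x2B 0x56 0xAC 0x5F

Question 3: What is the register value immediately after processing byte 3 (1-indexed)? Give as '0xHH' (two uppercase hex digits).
After byte 1 (0x25): reg=0xA4
After byte 2 (0x0E): reg=0x5F
After byte 3 (0xB1): reg=0x84

Answer: 0x84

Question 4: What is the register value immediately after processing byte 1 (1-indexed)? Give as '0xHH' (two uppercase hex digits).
After byte 1 (0x25): reg=0xA4

Answer: 0xA4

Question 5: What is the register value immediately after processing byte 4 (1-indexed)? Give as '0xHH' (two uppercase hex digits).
After byte 1 (0x25): reg=0xA4
After byte 2 (0x0E): reg=0x5F
After byte 3 (0xB1): reg=0x84
After byte 4 (0xDD): reg=0x88

Answer: 0x88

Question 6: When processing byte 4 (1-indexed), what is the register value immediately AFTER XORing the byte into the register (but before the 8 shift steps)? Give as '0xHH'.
Register before byte 4: 0x84
Byte 4: 0xDD
0x84 XOR 0xDD = 0x59

Answer: 0x59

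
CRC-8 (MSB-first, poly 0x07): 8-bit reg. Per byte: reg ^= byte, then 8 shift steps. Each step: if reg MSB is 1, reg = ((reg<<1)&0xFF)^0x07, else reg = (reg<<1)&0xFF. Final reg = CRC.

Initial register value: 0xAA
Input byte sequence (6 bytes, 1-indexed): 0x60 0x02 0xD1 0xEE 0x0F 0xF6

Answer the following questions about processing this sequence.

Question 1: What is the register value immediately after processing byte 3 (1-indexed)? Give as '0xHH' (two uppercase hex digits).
Answer: 0x19

Derivation:
After byte 1 (0x60): reg=0x78
After byte 2 (0x02): reg=0x61
After byte 3 (0xD1): reg=0x19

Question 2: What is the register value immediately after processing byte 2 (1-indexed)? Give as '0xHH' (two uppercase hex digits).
After byte 1 (0x60): reg=0x78
After byte 2 (0x02): reg=0x61

Answer: 0x61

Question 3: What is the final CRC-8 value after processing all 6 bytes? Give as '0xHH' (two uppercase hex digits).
Answer: 0x75

Derivation:
After byte 1 (0x60): reg=0x78
After byte 2 (0x02): reg=0x61
After byte 3 (0xD1): reg=0x19
After byte 4 (0xEE): reg=0xCB
After byte 5 (0x0F): reg=0x52
After byte 6 (0xF6): reg=0x75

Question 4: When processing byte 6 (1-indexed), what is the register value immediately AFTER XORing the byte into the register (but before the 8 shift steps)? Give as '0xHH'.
Register before byte 6: 0x52
Byte 6: 0xF6
0x52 XOR 0xF6 = 0xA4

Answer: 0xA4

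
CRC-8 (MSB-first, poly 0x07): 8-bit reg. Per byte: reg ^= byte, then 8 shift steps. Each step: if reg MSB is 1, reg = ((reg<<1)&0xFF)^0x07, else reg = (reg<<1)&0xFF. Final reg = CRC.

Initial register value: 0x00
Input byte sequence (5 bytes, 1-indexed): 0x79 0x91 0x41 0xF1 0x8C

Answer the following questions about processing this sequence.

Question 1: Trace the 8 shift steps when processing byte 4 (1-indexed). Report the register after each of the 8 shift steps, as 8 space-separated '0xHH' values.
Answer: 0x37 0x6E 0xDC 0xBF 0x79 0xF2 0xE3 0xC1

Derivation:
After byte 1 (0x79): reg=0x68
After byte 2 (0x91): reg=0xE1
After byte 3 (0x41): reg=0x69
Register before byte 4: 0x69
After XOR with byte 0xF1: 0x98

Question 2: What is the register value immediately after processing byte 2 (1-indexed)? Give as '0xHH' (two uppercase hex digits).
After byte 1 (0x79): reg=0x68
After byte 2 (0x91): reg=0xE1

Answer: 0xE1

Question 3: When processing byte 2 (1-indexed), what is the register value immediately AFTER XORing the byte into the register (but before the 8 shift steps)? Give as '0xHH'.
Register before byte 2: 0x68
Byte 2: 0x91
0x68 XOR 0x91 = 0xF9

Answer: 0xF9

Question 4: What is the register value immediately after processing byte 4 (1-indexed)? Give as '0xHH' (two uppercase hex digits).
Answer: 0xC1

Derivation:
After byte 1 (0x79): reg=0x68
After byte 2 (0x91): reg=0xE1
After byte 3 (0x41): reg=0x69
After byte 4 (0xF1): reg=0xC1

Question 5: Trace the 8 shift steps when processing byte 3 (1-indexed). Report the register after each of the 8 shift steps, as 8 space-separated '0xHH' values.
Answer: 0x47 0x8E 0x1B 0x36 0x6C 0xD8 0xB7 0x69

Derivation:
After byte 1 (0x79): reg=0x68
After byte 2 (0x91): reg=0xE1
Register before byte 3: 0xE1
After XOR with byte 0x41: 0xA0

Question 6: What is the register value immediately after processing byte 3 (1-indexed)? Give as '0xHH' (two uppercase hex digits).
After byte 1 (0x79): reg=0x68
After byte 2 (0x91): reg=0xE1
After byte 3 (0x41): reg=0x69

Answer: 0x69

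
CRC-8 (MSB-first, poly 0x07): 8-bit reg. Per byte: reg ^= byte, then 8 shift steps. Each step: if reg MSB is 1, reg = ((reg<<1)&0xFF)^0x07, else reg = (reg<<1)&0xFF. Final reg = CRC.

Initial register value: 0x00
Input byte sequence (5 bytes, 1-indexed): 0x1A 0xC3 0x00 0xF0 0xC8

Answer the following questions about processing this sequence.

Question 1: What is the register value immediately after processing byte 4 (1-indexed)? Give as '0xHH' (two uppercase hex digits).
After byte 1 (0x1A): reg=0x46
After byte 2 (0xC3): reg=0x92
After byte 3 (0x00): reg=0xF7
After byte 4 (0xF0): reg=0x15

Answer: 0x15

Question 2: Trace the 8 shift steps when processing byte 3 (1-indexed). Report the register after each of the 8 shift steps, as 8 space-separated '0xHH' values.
After byte 1 (0x1A): reg=0x46
After byte 2 (0xC3): reg=0x92
Register before byte 3: 0x92
After XOR with byte 0x00: 0x92

Answer: 0x23 0x46 0x8C 0x1F 0x3E 0x7C 0xF8 0xF7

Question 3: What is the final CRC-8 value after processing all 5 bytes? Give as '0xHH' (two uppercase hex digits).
Answer: 0x1D

Derivation:
After byte 1 (0x1A): reg=0x46
After byte 2 (0xC3): reg=0x92
After byte 3 (0x00): reg=0xF7
After byte 4 (0xF0): reg=0x15
After byte 5 (0xC8): reg=0x1D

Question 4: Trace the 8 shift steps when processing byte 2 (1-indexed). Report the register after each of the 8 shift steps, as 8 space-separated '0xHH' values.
After byte 1 (0x1A): reg=0x46
Register before byte 2: 0x46
After XOR with byte 0xC3: 0x85

Answer: 0x0D 0x1A 0x34 0x68 0xD0 0xA7 0x49 0x92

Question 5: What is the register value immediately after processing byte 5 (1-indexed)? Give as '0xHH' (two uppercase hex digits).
Answer: 0x1D

Derivation:
After byte 1 (0x1A): reg=0x46
After byte 2 (0xC3): reg=0x92
After byte 3 (0x00): reg=0xF7
After byte 4 (0xF0): reg=0x15
After byte 5 (0xC8): reg=0x1D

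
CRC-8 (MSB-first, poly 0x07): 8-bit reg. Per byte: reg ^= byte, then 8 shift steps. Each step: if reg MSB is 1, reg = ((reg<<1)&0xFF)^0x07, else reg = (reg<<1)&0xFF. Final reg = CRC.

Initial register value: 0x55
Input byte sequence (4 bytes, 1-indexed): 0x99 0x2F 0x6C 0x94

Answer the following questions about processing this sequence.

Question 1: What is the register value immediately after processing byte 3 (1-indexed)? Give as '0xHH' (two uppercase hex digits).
Answer: 0x19

Derivation:
After byte 1 (0x99): reg=0x6A
After byte 2 (0x2F): reg=0xDC
After byte 3 (0x6C): reg=0x19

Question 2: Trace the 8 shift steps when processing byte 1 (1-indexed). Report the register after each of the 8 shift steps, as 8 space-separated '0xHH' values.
Answer: 0x9F 0x39 0x72 0xE4 0xCF 0x99 0x35 0x6A

Derivation:
Register before byte 1: 0x55
After XOR with byte 0x99: 0xCC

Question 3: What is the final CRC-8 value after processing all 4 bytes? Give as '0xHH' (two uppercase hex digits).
After byte 1 (0x99): reg=0x6A
After byte 2 (0x2F): reg=0xDC
After byte 3 (0x6C): reg=0x19
After byte 4 (0x94): reg=0xAA

Answer: 0xAA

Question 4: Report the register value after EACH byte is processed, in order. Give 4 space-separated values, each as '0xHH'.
0x6A 0xDC 0x19 0xAA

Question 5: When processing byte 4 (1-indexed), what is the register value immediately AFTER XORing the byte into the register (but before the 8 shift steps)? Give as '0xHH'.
Register before byte 4: 0x19
Byte 4: 0x94
0x19 XOR 0x94 = 0x8D

Answer: 0x8D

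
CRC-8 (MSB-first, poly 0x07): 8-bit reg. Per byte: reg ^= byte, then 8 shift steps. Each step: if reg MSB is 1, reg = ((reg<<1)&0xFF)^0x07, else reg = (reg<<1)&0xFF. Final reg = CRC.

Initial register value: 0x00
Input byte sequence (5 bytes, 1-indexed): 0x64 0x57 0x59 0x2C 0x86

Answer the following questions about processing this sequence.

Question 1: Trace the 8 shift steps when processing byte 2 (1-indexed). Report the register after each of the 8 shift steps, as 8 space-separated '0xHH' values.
Answer: 0xD8 0xB7 0x69 0xD2 0xA3 0x41 0x82 0x03

Derivation:
After byte 1 (0x64): reg=0x3B
Register before byte 2: 0x3B
After XOR with byte 0x57: 0x6C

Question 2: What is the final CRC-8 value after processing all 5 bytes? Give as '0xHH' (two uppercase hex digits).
After byte 1 (0x64): reg=0x3B
After byte 2 (0x57): reg=0x03
After byte 3 (0x59): reg=0x81
After byte 4 (0x2C): reg=0x4A
After byte 5 (0x86): reg=0x6A

Answer: 0x6A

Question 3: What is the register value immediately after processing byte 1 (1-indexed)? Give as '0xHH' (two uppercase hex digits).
After byte 1 (0x64): reg=0x3B

Answer: 0x3B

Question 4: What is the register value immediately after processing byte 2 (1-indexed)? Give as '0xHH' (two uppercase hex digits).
After byte 1 (0x64): reg=0x3B
After byte 2 (0x57): reg=0x03

Answer: 0x03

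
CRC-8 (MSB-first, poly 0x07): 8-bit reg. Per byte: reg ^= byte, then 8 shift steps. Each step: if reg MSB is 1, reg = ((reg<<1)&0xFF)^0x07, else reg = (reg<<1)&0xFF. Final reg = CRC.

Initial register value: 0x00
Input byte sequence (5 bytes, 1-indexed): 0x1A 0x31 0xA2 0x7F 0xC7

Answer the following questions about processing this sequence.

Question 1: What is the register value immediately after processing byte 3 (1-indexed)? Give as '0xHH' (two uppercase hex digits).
After byte 1 (0x1A): reg=0x46
After byte 2 (0x31): reg=0x42
After byte 3 (0xA2): reg=0xAE

Answer: 0xAE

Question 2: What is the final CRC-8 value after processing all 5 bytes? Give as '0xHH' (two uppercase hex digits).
After byte 1 (0x1A): reg=0x46
After byte 2 (0x31): reg=0x42
After byte 3 (0xA2): reg=0xAE
After byte 4 (0x7F): reg=0x39
After byte 5 (0xC7): reg=0xF4

Answer: 0xF4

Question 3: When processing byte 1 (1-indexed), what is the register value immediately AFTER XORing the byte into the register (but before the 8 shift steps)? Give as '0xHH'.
Answer: 0x1A

Derivation:
Register before byte 1: 0x00
Byte 1: 0x1A
0x00 XOR 0x1A = 0x1A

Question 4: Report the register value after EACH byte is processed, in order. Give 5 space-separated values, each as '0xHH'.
0x46 0x42 0xAE 0x39 0xF4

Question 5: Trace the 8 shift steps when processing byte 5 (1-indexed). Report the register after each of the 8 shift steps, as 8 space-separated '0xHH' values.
Answer: 0xFB 0xF1 0xE5 0xCD 0x9D 0x3D 0x7A 0xF4

Derivation:
After byte 1 (0x1A): reg=0x46
After byte 2 (0x31): reg=0x42
After byte 3 (0xA2): reg=0xAE
After byte 4 (0x7F): reg=0x39
Register before byte 5: 0x39
After XOR with byte 0xC7: 0xFE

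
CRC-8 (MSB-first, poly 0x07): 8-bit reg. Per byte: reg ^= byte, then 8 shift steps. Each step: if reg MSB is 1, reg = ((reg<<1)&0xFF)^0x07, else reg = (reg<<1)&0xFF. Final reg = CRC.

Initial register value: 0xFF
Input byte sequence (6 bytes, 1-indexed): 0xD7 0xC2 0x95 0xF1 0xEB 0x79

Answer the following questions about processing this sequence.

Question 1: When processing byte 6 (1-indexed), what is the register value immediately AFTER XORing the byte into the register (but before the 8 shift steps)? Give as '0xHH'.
Register before byte 6: 0x0C
Byte 6: 0x79
0x0C XOR 0x79 = 0x75

Answer: 0x75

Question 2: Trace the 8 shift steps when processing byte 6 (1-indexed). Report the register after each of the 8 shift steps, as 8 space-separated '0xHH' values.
After byte 1 (0xD7): reg=0xD8
After byte 2 (0xC2): reg=0x46
After byte 3 (0x95): reg=0x37
After byte 4 (0xF1): reg=0x5C
After byte 5 (0xEB): reg=0x0C
Register before byte 6: 0x0C
After XOR with byte 0x79: 0x75

Answer: 0xEA 0xD3 0xA1 0x45 0x8A 0x13 0x26 0x4C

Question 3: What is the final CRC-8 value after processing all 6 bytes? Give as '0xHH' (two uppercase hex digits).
After byte 1 (0xD7): reg=0xD8
After byte 2 (0xC2): reg=0x46
After byte 3 (0x95): reg=0x37
After byte 4 (0xF1): reg=0x5C
After byte 5 (0xEB): reg=0x0C
After byte 6 (0x79): reg=0x4C

Answer: 0x4C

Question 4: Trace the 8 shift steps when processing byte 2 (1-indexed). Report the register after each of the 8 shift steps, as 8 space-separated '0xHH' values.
Answer: 0x34 0x68 0xD0 0xA7 0x49 0x92 0x23 0x46

Derivation:
After byte 1 (0xD7): reg=0xD8
Register before byte 2: 0xD8
After XOR with byte 0xC2: 0x1A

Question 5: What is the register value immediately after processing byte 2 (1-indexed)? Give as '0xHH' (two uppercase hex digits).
After byte 1 (0xD7): reg=0xD8
After byte 2 (0xC2): reg=0x46

Answer: 0x46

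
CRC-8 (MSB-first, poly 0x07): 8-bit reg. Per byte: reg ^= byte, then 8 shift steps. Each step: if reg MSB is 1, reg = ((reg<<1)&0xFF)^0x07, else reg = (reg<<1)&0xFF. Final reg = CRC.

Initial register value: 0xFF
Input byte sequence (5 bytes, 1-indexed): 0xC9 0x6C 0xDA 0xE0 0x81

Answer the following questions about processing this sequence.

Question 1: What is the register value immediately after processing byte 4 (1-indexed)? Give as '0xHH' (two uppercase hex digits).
Answer: 0x74

Derivation:
After byte 1 (0xC9): reg=0x82
After byte 2 (0x6C): reg=0x84
After byte 3 (0xDA): reg=0x9D
After byte 4 (0xE0): reg=0x74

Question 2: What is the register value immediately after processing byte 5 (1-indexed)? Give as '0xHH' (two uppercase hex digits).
Answer: 0xC5

Derivation:
After byte 1 (0xC9): reg=0x82
After byte 2 (0x6C): reg=0x84
After byte 3 (0xDA): reg=0x9D
After byte 4 (0xE0): reg=0x74
After byte 5 (0x81): reg=0xC5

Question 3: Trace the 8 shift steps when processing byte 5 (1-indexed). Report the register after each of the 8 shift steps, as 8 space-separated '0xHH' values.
After byte 1 (0xC9): reg=0x82
After byte 2 (0x6C): reg=0x84
After byte 3 (0xDA): reg=0x9D
After byte 4 (0xE0): reg=0x74
Register before byte 5: 0x74
After XOR with byte 0x81: 0xF5

Answer: 0xED 0xDD 0xBD 0x7D 0xFA 0xF3 0xE1 0xC5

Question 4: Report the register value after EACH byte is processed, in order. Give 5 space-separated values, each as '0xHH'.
0x82 0x84 0x9D 0x74 0xC5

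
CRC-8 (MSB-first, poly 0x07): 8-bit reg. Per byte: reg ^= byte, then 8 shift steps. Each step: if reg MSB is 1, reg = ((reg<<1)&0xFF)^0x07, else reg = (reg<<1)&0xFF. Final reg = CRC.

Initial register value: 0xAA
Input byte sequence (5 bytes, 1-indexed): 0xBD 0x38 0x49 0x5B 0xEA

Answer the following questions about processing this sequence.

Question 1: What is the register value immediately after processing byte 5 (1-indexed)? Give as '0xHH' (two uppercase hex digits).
After byte 1 (0xBD): reg=0x65
After byte 2 (0x38): reg=0x94
After byte 3 (0x49): reg=0x1D
After byte 4 (0x5B): reg=0xD5
After byte 5 (0xEA): reg=0xBD

Answer: 0xBD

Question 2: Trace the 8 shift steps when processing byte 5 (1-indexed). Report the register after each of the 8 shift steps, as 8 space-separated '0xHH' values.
Answer: 0x7E 0xFC 0xFF 0xF9 0xF5 0xED 0xDD 0xBD

Derivation:
After byte 1 (0xBD): reg=0x65
After byte 2 (0x38): reg=0x94
After byte 3 (0x49): reg=0x1D
After byte 4 (0x5B): reg=0xD5
Register before byte 5: 0xD5
After XOR with byte 0xEA: 0x3F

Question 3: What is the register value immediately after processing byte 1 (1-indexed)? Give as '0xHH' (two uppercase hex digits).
After byte 1 (0xBD): reg=0x65

Answer: 0x65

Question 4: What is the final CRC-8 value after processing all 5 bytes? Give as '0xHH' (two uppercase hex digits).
Answer: 0xBD

Derivation:
After byte 1 (0xBD): reg=0x65
After byte 2 (0x38): reg=0x94
After byte 3 (0x49): reg=0x1D
After byte 4 (0x5B): reg=0xD5
After byte 5 (0xEA): reg=0xBD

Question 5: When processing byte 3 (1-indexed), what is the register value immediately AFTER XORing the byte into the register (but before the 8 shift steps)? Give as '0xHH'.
Register before byte 3: 0x94
Byte 3: 0x49
0x94 XOR 0x49 = 0xDD

Answer: 0xDD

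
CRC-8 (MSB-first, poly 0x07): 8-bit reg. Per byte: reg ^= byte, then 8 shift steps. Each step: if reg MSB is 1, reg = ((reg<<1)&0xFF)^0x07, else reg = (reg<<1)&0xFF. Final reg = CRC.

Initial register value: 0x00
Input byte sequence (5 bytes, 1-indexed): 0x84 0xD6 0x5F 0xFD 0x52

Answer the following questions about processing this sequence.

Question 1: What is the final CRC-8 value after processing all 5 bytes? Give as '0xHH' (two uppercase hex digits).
Answer: 0x86

Derivation:
After byte 1 (0x84): reg=0x95
After byte 2 (0xD6): reg=0xCE
After byte 3 (0x5F): reg=0xFE
After byte 4 (0xFD): reg=0x09
After byte 5 (0x52): reg=0x86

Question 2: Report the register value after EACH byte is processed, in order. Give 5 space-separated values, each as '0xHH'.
0x95 0xCE 0xFE 0x09 0x86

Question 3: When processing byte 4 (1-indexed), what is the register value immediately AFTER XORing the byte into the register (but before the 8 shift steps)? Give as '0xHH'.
Answer: 0x03

Derivation:
Register before byte 4: 0xFE
Byte 4: 0xFD
0xFE XOR 0xFD = 0x03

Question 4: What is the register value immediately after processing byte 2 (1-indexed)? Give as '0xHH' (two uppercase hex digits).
After byte 1 (0x84): reg=0x95
After byte 2 (0xD6): reg=0xCE

Answer: 0xCE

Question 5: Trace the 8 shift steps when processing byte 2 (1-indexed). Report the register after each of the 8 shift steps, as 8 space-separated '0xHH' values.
After byte 1 (0x84): reg=0x95
Register before byte 2: 0x95
After XOR with byte 0xD6: 0x43

Answer: 0x86 0x0B 0x16 0x2C 0x58 0xB0 0x67 0xCE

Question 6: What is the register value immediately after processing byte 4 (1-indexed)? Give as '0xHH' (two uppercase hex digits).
After byte 1 (0x84): reg=0x95
After byte 2 (0xD6): reg=0xCE
After byte 3 (0x5F): reg=0xFE
After byte 4 (0xFD): reg=0x09

Answer: 0x09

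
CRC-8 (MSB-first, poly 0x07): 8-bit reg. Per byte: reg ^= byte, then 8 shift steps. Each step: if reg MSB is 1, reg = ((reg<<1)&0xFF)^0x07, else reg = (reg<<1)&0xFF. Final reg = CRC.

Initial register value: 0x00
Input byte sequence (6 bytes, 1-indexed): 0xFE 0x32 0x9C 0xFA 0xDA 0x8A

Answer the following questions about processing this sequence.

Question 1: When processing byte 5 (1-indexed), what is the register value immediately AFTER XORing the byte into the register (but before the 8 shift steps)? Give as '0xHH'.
Register before byte 5: 0x05
Byte 5: 0xDA
0x05 XOR 0xDA = 0xDF

Answer: 0xDF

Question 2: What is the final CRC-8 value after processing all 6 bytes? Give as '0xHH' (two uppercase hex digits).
Answer: 0xC6

Derivation:
After byte 1 (0xFE): reg=0xF4
After byte 2 (0x32): reg=0x5C
After byte 3 (0x9C): reg=0x4E
After byte 4 (0xFA): reg=0x05
After byte 5 (0xDA): reg=0x13
After byte 6 (0x8A): reg=0xC6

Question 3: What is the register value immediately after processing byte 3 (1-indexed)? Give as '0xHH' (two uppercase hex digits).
After byte 1 (0xFE): reg=0xF4
After byte 2 (0x32): reg=0x5C
After byte 3 (0x9C): reg=0x4E

Answer: 0x4E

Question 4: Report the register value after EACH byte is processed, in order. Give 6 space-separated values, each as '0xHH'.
0xF4 0x5C 0x4E 0x05 0x13 0xC6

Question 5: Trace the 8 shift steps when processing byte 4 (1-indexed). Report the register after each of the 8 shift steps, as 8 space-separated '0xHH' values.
Answer: 0x6F 0xDE 0xBB 0x71 0xE2 0xC3 0x81 0x05

Derivation:
After byte 1 (0xFE): reg=0xF4
After byte 2 (0x32): reg=0x5C
After byte 3 (0x9C): reg=0x4E
Register before byte 4: 0x4E
After XOR with byte 0xFA: 0xB4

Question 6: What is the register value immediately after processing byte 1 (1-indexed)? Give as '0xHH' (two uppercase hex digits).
After byte 1 (0xFE): reg=0xF4

Answer: 0xF4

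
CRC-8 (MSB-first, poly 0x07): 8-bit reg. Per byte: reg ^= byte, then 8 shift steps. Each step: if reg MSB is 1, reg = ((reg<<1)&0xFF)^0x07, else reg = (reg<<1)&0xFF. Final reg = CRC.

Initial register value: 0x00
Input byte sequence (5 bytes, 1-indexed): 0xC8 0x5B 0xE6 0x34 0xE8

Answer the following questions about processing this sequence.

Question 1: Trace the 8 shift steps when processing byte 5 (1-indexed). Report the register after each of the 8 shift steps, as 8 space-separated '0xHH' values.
Answer: 0x11 0x22 0x44 0x88 0x17 0x2E 0x5C 0xB8

Derivation:
After byte 1 (0xC8): reg=0x76
After byte 2 (0x5B): reg=0xC3
After byte 3 (0xE6): reg=0xFB
After byte 4 (0x34): reg=0x63
Register before byte 5: 0x63
After XOR with byte 0xE8: 0x8B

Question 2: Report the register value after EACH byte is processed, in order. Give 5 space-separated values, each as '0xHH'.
0x76 0xC3 0xFB 0x63 0xB8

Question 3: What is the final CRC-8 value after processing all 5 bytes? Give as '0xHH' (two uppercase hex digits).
After byte 1 (0xC8): reg=0x76
After byte 2 (0x5B): reg=0xC3
After byte 3 (0xE6): reg=0xFB
After byte 4 (0x34): reg=0x63
After byte 5 (0xE8): reg=0xB8

Answer: 0xB8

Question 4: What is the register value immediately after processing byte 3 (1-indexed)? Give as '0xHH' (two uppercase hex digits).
Answer: 0xFB

Derivation:
After byte 1 (0xC8): reg=0x76
After byte 2 (0x5B): reg=0xC3
After byte 3 (0xE6): reg=0xFB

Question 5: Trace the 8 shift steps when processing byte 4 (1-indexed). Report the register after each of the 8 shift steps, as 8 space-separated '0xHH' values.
Answer: 0x99 0x35 0x6A 0xD4 0xAF 0x59 0xB2 0x63

Derivation:
After byte 1 (0xC8): reg=0x76
After byte 2 (0x5B): reg=0xC3
After byte 3 (0xE6): reg=0xFB
Register before byte 4: 0xFB
After XOR with byte 0x34: 0xCF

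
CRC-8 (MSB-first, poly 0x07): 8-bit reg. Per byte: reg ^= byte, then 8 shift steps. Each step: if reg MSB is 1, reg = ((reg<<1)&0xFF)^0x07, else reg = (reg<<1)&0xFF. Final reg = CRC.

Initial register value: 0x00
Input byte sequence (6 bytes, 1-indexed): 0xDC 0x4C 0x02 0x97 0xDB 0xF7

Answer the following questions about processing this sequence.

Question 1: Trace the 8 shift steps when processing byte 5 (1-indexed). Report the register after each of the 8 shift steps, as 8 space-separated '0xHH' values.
Answer: 0x88 0x17 0x2E 0x5C 0xB8 0x77 0xEE 0xDB

Derivation:
After byte 1 (0xDC): reg=0x1A
After byte 2 (0x4C): reg=0xA5
After byte 3 (0x02): reg=0x7C
After byte 4 (0x97): reg=0x9F
Register before byte 5: 0x9F
After XOR with byte 0xDB: 0x44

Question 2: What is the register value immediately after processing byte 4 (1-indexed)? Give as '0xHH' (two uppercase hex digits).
Answer: 0x9F

Derivation:
After byte 1 (0xDC): reg=0x1A
After byte 2 (0x4C): reg=0xA5
After byte 3 (0x02): reg=0x7C
After byte 4 (0x97): reg=0x9F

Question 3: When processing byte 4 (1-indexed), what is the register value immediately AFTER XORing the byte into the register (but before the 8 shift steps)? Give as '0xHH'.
Register before byte 4: 0x7C
Byte 4: 0x97
0x7C XOR 0x97 = 0xEB

Answer: 0xEB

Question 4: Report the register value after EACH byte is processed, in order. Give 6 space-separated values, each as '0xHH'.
0x1A 0xA5 0x7C 0x9F 0xDB 0xC4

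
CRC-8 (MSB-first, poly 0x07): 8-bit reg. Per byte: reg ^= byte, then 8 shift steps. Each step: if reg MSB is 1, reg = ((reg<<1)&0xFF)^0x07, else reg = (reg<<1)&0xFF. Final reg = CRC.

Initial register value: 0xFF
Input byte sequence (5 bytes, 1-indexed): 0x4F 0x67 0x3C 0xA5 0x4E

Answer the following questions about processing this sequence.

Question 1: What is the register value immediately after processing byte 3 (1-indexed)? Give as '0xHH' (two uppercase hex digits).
Answer: 0xC0

Derivation:
After byte 1 (0x4F): reg=0x19
After byte 2 (0x67): reg=0x7D
After byte 3 (0x3C): reg=0xC0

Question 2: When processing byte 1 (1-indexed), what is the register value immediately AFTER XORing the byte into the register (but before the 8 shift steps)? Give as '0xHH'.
Register before byte 1: 0xFF
Byte 1: 0x4F
0xFF XOR 0x4F = 0xB0

Answer: 0xB0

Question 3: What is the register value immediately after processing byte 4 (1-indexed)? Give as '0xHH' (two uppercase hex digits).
After byte 1 (0x4F): reg=0x19
After byte 2 (0x67): reg=0x7D
After byte 3 (0x3C): reg=0xC0
After byte 4 (0xA5): reg=0x3C

Answer: 0x3C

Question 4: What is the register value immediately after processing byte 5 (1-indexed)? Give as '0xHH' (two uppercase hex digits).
After byte 1 (0x4F): reg=0x19
After byte 2 (0x67): reg=0x7D
After byte 3 (0x3C): reg=0xC0
After byte 4 (0xA5): reg=0x3C
After byte 5 (0x4E): reg=0x59

Answer: 0x59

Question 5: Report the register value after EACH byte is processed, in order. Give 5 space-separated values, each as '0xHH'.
0x19 0x7D 0xC0 0x3C 0x59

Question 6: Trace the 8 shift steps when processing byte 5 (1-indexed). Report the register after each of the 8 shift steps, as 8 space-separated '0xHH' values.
After byte 1 (0x4F): reg=0x19
After byte 2 (0x67): reg=0x7D
After byte 3 (0x3C): reg=0xC0
After byte 4 (0xA5): reg=0x3C
Register before byte 5: 0x3C
After XOR with byte 0x4E: 0x72

Answer: 0xE4 0xCF 0x99 0x35 0x6A 0xD4 0xAF 0x59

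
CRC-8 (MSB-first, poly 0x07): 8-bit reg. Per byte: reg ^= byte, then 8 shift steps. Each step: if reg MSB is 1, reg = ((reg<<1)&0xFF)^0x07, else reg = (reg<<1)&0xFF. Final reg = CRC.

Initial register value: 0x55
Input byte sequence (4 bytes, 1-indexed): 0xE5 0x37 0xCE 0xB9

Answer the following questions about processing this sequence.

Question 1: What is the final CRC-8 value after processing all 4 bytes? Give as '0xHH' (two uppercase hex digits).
After byte 1 (0xE5): reg=0x19
After byte 2 (0x37): reg=0xCA
After byte 3 (0xCE): reg=0x1C
After byte 4 (0xB9): reg=0x72

Answer: 0x72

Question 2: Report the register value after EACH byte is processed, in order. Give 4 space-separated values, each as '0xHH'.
0x19 0xCA 0x1C 0x72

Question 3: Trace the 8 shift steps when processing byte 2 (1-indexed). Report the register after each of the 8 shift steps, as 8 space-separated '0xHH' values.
After byte 1 (0xE5): reg=0x19
Register before byte 2: 0x19
After XOR with byte 0x37: 0x2E

Answer: 0x5C 0xB8 0x77 0xEE 0xDB 0xB1 0x65 0xCA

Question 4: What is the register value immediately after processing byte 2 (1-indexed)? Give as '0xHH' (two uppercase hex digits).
After byte 1 (0xE5): reg=0x19
After byte 2 (0x37): reg=0xCA

Answer: 0xCA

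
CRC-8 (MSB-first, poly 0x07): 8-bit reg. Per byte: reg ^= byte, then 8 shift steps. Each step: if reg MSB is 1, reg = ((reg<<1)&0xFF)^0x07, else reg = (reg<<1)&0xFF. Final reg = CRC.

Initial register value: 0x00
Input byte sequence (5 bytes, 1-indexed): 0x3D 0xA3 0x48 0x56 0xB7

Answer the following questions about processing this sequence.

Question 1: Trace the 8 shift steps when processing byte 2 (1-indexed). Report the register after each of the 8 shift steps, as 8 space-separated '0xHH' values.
Answer: 0x20 0x40 0x80 0x07 0x0E 0x1C 0x38 0x70

Derivation:
After byte 1 (0x3D): reg=0xB3
Register before byte 2: 0xB3
After XOR with byte 0xA3: 0x10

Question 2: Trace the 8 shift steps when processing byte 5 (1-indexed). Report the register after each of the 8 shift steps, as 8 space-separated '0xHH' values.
Answer: 0x86 0x0B 0x16 0x2C 0x58 0xB0 0x67 0xCE

Derivation:
After byte 1 (0x3D): reg=0xB3
After byte 2 (0xA3): reg=0x70
After byte 3 (0x48): reg=0xA8
After byte 4 (0x56): reg=0xF4
Register before byte 5: 0xF4
After XOR with byte 0xB7: 0x43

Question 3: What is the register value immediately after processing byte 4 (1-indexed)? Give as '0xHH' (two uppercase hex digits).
Answer: 0xF4

Derivation:
After byte 1 (0x3D): reg=0xB3
After byte 2 (0xA3): reg=0x70
After byte 3 (0x48): reg=0xA8
After byte 4 (0x56): reg=0xF4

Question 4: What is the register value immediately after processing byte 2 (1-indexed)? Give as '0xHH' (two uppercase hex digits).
After byte 1 (0x3D): reg=0xB3
After byte 2 (0xA3): reg=0x70

Answer: 0x70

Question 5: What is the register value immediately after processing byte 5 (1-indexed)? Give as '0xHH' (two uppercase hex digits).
After byte 1 (0x3D): reg=0xB3
After byte 2 (0xA3): reg=0x70
After byte 3 (0x48): reg=0xA8
After byte 4 (0x56): reg=0xF4
After byte 5 (0xB7): reg=0xCE

Answer: 0xCE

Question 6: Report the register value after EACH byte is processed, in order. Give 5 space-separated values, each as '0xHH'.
0xB3 0x70 0xA8 0xF4 0xCE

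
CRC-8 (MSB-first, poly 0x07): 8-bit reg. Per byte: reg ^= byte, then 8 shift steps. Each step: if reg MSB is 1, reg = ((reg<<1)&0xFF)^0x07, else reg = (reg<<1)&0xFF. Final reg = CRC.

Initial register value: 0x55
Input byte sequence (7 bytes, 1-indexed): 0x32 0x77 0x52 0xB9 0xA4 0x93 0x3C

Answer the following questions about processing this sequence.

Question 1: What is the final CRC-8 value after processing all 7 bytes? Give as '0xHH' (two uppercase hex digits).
Answer: 0x72

Derivation:
After byte 1 (0x32): reg=0x32
After byte 2 (0x77): reg=0xDC
After byte 3 (0x52): reg=0xA3
After byte 4 (0xB9): reg=0x46
After byte 5 (0xA4): reg=0xA0
After byte 6 (0x93): reg=0x99
After byte 7 (0x3C): reg=0x72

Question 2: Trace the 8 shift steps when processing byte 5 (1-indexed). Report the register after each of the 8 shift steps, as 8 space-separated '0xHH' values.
After byte 1 (0x32): reg=0x32
After byte 2 (0x77): reg=0xDC
After byte 3 (0x52): reg=0xA3
After byte 4 (0xB9): reg=0x46
Register before byte 5: 0x46
After XOR with byte 0xA4: 0xE2

Answer: 0xC3 0x81 0x05 0x0A 0x14 0x28 0x50 0xA0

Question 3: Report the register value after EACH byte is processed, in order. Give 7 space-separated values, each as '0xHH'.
0x32 0xDC 0xA3 0x46 0xA0 0x99 0x72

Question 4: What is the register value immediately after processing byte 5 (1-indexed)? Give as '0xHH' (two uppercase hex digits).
Answer: 0xA0

Derivation:
After byte 1 (0x32): reg=0x32
After byte 2 (0x77): reg=0xDC
After byte 3 (0x52): reg=0xA3
After byte 4 (0xB9): reg=0x46
After byte 5 (0xA4): reg=0xA0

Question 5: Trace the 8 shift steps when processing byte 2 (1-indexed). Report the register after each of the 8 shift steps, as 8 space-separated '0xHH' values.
After byte 1 (0x32): reg=0x32
Register before byte 2: 0x32
After XOR with byte 0x77: 0x45

Answer: 0x8A 0x13 0x26 0x4C 0x98 0x37 0x6E 0xDC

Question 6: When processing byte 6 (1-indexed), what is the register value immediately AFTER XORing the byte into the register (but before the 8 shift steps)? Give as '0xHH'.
Answer: 0x33

Derivation:
Register before byte 6: 0xA0
Byte 6: 0x93
0xA0 XOR 0x93 = 0x33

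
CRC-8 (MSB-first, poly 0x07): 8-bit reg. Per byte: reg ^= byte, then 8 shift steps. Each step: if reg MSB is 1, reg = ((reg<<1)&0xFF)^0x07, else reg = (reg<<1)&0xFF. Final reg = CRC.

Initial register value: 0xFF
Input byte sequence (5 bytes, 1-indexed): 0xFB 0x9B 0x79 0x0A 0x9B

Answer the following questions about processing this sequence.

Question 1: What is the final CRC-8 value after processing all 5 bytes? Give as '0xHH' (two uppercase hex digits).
After byte 1 (0xFB): reg=0x1C
After byte 2 (0x9B): reg=0x9C
After byte 3 (0x79): reg=0xB5
After byte 4 (0x0A): reg=0x34
After byte 5 (0x9B): reg=0x44

Answer: 0x44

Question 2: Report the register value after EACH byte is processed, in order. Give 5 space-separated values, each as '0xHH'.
0x1C 0x9C 0xB5 0x34 0x44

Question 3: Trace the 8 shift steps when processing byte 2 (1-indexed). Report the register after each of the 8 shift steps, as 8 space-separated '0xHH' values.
Answer: 0x09 0x12 0x24 0x48 0x90 0x27 0x4E 0x9C

Derivation:
After byte 1 (0xFB): reg=0x1C
Register before byte 2: 0x1C
After XOR with byte 0x9B: 0x87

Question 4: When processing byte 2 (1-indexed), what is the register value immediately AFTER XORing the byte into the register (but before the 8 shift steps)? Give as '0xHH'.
Register before byte 2: 0x1C
Byte 2: 0x9B
0x1C XOR 0x9B = 0x87

Answer: 0x87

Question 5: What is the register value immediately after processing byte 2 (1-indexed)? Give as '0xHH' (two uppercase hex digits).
Answer: 0x9C

Derivation:
After byte 1 (0xFB): reg=0x1C
After byte 2 (0x9B): reg=0x9C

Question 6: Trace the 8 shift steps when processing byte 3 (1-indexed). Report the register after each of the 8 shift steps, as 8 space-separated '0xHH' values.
After byte 1 (0xFB): reg=0x1C
After byte 2 (0x9B): reg=0x9C
Register before byte 3: 0x9C
After XOR with byte 0x79: 0xE5

Answer: 0xCD 0x9D 0x3D 0x7A 0xF4 0xEF 0xD9 0xB5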